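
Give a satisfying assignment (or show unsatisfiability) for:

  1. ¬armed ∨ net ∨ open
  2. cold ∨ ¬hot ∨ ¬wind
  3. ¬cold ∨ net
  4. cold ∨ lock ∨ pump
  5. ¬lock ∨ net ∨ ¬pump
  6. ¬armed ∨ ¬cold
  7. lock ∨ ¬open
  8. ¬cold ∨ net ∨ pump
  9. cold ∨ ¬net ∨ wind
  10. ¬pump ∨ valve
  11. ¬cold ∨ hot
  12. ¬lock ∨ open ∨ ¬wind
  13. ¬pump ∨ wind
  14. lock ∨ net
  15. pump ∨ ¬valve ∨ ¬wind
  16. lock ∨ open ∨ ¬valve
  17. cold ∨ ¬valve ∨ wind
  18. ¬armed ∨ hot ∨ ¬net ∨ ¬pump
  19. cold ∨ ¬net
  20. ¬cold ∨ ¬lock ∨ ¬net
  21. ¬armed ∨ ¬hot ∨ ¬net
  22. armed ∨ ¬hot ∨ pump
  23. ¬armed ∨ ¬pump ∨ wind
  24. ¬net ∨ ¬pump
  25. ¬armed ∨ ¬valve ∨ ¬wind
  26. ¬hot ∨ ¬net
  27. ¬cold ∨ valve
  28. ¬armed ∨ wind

Set armed = True.
  then (¬armed ∨ ¬cold) forces cold = False.
  then (cold ∨ ¬net) forces net = False.
  then (¬armed ∨ wind) forces wind = True.
  then (¬armed ∨ net ∨ open) forces open = True.
  then (cold ∨ ¬hot ∨ ¬wind) forces hot = False.
  then (lock ∨ ¬open) forces lock = True.
  then (¬armed ∨ ¬valve ∨ ¬wind) forces valve = False.
  then (¬lock ∨ net ∨ ¬pump) forces pump = False.
All clauses satisfied.

armed = True; wind = True; open = True; net = False; valve = False; hot = False; pump = False; lock = True; cold = False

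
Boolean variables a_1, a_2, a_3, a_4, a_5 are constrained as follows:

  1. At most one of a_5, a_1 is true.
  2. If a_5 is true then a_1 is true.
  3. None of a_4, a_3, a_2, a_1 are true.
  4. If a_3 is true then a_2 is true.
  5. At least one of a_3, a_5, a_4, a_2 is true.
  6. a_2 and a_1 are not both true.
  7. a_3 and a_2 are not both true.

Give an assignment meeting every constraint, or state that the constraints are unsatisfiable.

The formula is unsatisfiable.

Case a_1 = True:
  Constraint (3) is violated (a_1=T) — contradiction.
Case a_1 = False:
  (2) with a_1=F forces a_5 = False.
  (3) forces a_4 = False.
  (3) forces a_3 = False.
  (3) forces a_2 = False.
  Constraint (5) is violated (a_3=F, a_5=F, a_4=F, a_2=F) — contradiction.
Both cases fail — unsatisfiable.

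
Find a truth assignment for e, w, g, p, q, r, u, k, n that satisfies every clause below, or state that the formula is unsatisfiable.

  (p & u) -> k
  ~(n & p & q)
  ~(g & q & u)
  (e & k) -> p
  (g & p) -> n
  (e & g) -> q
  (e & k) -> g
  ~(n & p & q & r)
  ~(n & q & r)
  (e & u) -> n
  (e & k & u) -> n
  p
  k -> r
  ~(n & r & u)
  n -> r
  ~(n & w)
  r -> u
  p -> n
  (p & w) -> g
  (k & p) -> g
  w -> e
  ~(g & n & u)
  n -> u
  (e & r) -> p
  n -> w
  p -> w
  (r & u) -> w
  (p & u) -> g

UNSATISFIABLE

Case p = True:
  (n | ~p) forces n = True.
  (~n | ~w) forces w = False.
  Clause (~n | w) is falsified — contradiction.
Case p = False:
  Clause (p) is falsified — contradiction.
Both cases fail, so the formula is unsatisfiable.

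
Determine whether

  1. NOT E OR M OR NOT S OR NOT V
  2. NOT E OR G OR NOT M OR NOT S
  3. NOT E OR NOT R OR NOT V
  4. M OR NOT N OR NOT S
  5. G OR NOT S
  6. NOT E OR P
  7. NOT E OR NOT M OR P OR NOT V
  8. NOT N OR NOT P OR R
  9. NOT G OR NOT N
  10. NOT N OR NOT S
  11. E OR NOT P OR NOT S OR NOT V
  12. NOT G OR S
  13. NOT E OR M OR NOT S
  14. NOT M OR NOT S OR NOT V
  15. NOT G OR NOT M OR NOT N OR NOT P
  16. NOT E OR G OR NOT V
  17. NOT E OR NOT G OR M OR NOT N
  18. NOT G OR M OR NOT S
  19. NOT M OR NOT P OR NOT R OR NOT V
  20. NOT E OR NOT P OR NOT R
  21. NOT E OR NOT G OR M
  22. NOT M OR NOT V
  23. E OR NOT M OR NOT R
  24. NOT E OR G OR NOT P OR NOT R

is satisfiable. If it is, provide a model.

Set S = False.
  then (NOT G OR S) forces G = False.
Set R = False.
Set V = False.
Set N = False.
Set P = True.
Set M = True.
Set E = False.
All clauses satisfied.

S: False, R: False, G: False, V: False, N: False, P: True, M: True, E: False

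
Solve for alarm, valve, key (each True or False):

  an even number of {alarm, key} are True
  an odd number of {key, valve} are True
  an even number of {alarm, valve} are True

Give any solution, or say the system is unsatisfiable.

UNSATISFIABLE

Adding constraints 1, 2, 3 mod 2: every variable appears an even number of times on the left, so the left side is 0.
But the right sides sum to 1 (mod 2). 0 ≠ 1 — the system is inconsistent.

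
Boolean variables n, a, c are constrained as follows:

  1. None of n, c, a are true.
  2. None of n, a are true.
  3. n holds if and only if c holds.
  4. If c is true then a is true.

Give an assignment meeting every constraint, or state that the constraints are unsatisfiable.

n=F, a=F, c=F

  (1) {n, c, a}: 0 true — none ✓
  (2) {n, a}: 0 true — none ✓
  (3) n=F, c=F — same ✓
  (4) c=F ⇒ a: vacuous ✓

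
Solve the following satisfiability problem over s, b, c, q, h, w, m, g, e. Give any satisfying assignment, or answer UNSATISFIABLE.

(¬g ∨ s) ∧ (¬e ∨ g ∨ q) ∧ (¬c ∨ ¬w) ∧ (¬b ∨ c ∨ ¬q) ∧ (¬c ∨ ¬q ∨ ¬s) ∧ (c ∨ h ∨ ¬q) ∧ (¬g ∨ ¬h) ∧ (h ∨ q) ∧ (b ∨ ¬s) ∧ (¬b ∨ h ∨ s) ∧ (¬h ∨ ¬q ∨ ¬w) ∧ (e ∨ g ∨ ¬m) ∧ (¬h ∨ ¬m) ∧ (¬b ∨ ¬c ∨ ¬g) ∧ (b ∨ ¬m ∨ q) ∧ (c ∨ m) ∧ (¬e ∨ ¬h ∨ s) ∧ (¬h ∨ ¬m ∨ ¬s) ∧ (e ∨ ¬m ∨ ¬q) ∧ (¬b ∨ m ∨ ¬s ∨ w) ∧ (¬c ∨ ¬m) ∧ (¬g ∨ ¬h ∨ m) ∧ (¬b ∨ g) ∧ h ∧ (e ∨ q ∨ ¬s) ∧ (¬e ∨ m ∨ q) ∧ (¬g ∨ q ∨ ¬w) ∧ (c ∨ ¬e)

s: False; b: False; c: True; q: True; h: True; w: False; m: False; g: False; e: False

Unit clause (h) forces h = True.
In (¬g ∨ ¬h) only ¬g is left, so g = False.
In (¬h ∨ ¬m) only ¬m is left, so m = False.
In (c ∨ m) only c is left, so c = True.
In (¬b ∨ g) only ¬b is left, so b = False.
In (¬c ∨ ¬w) only ¬w is left, so w = False.
In (b ∨ ¬s) only ¬s is left, so s = False.
In (¬e ∨ ¬h ∨ s) only ¬e is left, so e = False.
Set q = True.
All clauses satisfied.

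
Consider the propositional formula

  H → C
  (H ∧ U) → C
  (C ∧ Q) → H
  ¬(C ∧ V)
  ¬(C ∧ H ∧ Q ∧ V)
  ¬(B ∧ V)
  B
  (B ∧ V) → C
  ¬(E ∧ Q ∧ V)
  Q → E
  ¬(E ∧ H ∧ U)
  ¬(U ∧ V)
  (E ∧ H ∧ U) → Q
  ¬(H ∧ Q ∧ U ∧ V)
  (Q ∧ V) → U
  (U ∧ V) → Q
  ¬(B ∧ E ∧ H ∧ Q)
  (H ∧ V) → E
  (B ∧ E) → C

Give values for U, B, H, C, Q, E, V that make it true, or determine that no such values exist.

U=F; B=T; H=T; C=T; Q=F; E=T; V=F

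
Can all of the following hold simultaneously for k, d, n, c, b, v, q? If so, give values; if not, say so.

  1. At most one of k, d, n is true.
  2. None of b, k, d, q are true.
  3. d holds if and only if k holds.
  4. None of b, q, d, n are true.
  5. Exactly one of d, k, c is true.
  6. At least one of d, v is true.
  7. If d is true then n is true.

k: False, d: False, n: False, c: True, b: False, v: True, q: False

  (1) {k, d, n}: 0 true — at most one ✓
  (2) {b, k, d, q}: 0 true — none ✓
  (3) d=F, k=F — same ✓
  (4) {b, q, d, n}: 0 true — none ✓
  (5) {d, k, c}: 1 true — exactly one ✓
  (6) {d, v}: 1 true — at least one ✓
  (7) d=F ⇒ n: vacuous ✓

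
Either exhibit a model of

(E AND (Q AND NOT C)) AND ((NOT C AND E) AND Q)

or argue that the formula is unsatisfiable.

C = False, Q = True, E = True

  E AND (Q AND NOT C) = True
    Q AND NOT C = True
      NOT C = True
  (NOT C AND E) AND Q = True
    NOT C AND E = True
      NOT C = True
Both conjuncts True, so the formula holds.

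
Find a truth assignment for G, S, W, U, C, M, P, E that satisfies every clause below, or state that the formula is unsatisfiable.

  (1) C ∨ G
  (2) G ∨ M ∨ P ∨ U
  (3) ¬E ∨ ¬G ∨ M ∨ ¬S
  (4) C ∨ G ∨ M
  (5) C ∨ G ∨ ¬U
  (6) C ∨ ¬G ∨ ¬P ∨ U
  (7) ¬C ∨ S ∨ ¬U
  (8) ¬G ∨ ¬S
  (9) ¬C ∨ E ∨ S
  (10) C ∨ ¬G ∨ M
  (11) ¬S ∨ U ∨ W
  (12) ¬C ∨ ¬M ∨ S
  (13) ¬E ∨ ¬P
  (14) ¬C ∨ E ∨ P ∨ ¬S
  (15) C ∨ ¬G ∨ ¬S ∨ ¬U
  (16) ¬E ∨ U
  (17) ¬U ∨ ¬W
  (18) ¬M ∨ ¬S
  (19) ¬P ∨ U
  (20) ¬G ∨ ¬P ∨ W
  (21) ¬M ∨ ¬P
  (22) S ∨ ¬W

G=F, S=T, W=F, U=T, C=T, M=F, P=T, E=F

Set G = False.
  then (C ∨ G) forces C = True.
Try S = False:
  (¬C ∨ S ∨ ¬U) forces U = False.
  (¬C ∨ E ∨ S) forces E = True.
  clause (¬E ∨ U) is falsified — backtrack.
So S = True.
  then (¬M ∨ ¬S) forces M = False.
Try W = True:
  (¬U ∨ ¬W) forces U = False.
  (G ∨ M ∨ P ∨ U) forces P = True.
  clause (¬P ∨ U) is falsified — backtrack.
So W = False.
  then (¬S ∨ U ∨ W) forces U = True.
Set P = True.
  then (¬E ∨ ¬P) forces E = False.
All clauses satisfied.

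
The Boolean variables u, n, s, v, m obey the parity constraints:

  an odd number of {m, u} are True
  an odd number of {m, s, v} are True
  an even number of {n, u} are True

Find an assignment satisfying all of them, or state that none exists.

u: False; n: False; s: False; v: False; m: True

{m, u}: 1 true → odd ✓
{m, s, v}: 1 true → odd ✓
{n, u}: 0 true → even ✓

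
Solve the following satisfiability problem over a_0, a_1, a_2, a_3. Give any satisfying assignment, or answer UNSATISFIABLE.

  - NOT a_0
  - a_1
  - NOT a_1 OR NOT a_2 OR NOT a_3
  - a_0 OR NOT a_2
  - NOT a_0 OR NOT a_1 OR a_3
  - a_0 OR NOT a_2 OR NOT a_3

a_0 = False, a_1 = True, a_2 = False, a_3 = False

Unit clause (NOT a_0) forces a_0 = False.
Unit clause (a_1) forces a_1 = True.
In (a_0 OR NOT a_2) only NOT a_2 is left, so a_2 = False.
Set a_3 = False.
All clauses satisfied.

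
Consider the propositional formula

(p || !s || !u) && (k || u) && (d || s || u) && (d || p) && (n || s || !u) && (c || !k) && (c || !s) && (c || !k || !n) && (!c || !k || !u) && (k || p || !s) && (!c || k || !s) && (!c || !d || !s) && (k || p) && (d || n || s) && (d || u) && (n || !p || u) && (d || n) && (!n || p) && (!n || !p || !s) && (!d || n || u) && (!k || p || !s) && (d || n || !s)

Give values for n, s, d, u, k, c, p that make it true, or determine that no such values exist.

n=T; s=F; d=F; u=T; k=F; c=F; p=T

Set n = True.
  then (!n || p) forces p = True.
  then (!n || !p || !s) forces s = False.
Set d = False.
  then (d || s || u) forces u = True.
Try k = True:
  (c || !k) forces c = True.
  clause (!c || !k || !u) is falsified — backtrack.
So k = False.
Set c = False.
All clauses satisfied.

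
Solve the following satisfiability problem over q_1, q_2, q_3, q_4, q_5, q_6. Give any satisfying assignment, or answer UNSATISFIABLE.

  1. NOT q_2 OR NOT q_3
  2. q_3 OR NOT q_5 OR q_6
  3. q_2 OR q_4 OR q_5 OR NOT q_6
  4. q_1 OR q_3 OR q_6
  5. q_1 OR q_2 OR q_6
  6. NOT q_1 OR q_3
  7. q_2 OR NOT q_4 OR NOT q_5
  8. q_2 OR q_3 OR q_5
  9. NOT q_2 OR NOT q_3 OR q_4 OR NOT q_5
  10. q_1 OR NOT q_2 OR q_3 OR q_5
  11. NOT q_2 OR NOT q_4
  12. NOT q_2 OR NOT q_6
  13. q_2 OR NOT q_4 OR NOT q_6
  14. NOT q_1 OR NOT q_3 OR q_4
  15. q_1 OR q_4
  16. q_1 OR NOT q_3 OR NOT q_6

Try q_1 = False:
  (q_1 OR q_4) forces q_4 = True.
  (NOT q_2 OR NOT q_4) forces q_2 = False.
  (q_1 OR q_2 OR q_6) forces q_6 = True.
  clause (q_2 OR NOT q_4 OR NOT q_6) is falsified — backtrack.
So q_1 = True.
  then (NOT q_1 OR q_3) forces q_3 = True.
  then (NOT q_1 OR NOT q_3 OR q_4) forces q_4 = True.
  then (NOT q_2 OR NOT q_3) forces q_2 = False.
  then (q_2 OR NOT q_4 OR NOT q_5) forces q_5 = False.
  then (q_2 OR NOT q_4 OR NOT q_6) forces q_6 = False.
All clauses satisfied.

q_1=T; q_2=F; q_3=T; q_4=T; q_5=F; q_6=F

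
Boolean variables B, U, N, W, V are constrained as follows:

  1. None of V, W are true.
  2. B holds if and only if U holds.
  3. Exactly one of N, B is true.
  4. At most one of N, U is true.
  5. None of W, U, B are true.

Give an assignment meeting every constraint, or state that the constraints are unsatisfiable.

B = False, U = False, N = True, W = False, V = False

  (1) {V, W}: 0 true — none ✓
  (2) B=F, U=F — same ✓
  (3) {N, B}: 1 true — exactly one ✓
  (4) {N, U}: 1 true — at most one ✓
  (5) {W, U, B}: 0 true — none ✓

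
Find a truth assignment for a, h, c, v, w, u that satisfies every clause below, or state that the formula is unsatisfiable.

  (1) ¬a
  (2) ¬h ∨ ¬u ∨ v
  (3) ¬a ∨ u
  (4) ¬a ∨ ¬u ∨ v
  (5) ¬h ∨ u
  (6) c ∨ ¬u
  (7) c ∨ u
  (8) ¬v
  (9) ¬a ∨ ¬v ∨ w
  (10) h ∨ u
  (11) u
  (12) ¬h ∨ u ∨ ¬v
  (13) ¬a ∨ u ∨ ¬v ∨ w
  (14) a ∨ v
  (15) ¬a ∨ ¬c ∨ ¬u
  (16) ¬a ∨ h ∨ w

No satisfying assignment exists.

Case a = True:
  Clause (¬a) is falsified — contradiction.
Case a = False:
  (¬v) forces v = False.
  Clause (a ∨ v) is falsified — contradiction.
Both cases fail, so the formula is unsatisfiable.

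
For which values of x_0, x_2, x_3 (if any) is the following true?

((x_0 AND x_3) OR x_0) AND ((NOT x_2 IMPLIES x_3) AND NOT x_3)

x_0: True, x_2: True, x_3: False

  (x_0 AND x_3) OR x_0 = True
    x_0 AND x_3 = False
  (NOT x_2 IMPLIES x_3) AND NOT x_3 = True
    NOT x_2 IMPLIES x_3 = True
      NOT x_2 = False
    NOT x_3 = True
Both conjuncts True, so the formula holds.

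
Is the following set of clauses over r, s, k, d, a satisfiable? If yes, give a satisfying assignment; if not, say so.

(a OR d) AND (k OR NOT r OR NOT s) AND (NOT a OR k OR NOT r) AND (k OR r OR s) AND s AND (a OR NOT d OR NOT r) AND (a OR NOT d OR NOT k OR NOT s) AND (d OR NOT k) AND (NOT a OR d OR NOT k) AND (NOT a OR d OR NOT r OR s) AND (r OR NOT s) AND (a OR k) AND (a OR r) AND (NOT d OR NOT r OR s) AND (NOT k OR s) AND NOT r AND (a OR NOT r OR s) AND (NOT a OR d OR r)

No satisfying assignment exists.

Case r = True:
  Clause (NOT r) is falsified — contradiction.
Case r = False:
  (s) forces s = True.
  Clause (r OR NOT s) is falsified — contradiction.
Both cases fail, so the formula is unsatisfiable.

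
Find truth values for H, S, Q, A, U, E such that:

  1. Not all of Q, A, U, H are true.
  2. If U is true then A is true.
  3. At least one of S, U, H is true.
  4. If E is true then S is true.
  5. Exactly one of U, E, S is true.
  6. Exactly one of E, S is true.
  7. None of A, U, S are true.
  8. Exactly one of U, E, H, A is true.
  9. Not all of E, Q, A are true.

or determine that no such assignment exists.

Unsatisfiable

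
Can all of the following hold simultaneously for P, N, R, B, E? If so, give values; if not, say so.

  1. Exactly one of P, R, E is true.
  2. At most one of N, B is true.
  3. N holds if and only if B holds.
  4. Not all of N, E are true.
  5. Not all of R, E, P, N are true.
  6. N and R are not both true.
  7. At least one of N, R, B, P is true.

P=F; N=F; R=T; B=F; E=F

  (1) {P, R, E}: 1 true — exactly one ✓
  (2) {N, B}: 0 true — at most one ✓
  (3) N=F, B=F — same ✓
  (4) {N, E}: 0/2 true — not all ✓
  (5) {R, E, P, N}: 1/4 true — not all ✓
  (6) N=F, R=T — not both ✓
  (7) {N, R, B, P}: 1 true — at least one ✓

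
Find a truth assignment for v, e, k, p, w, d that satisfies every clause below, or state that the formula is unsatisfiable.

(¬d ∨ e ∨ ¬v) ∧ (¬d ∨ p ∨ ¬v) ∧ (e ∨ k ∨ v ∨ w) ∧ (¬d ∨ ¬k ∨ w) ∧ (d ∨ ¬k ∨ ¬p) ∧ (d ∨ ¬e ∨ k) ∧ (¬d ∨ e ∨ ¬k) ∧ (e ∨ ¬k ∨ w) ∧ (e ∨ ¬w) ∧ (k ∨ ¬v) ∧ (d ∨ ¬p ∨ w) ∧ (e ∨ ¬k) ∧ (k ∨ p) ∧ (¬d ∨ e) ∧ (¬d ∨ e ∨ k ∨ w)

Set v = False.
Try e = False:
  (e ∨ ¬w) forces w = False.
  (e ∨ k ∨ v ∨ w) forces k = True.
  clause (e ∨ ¬k ∨ w) is falsified — backtrack.
So e = True.
Set k = False.
  then (d ∨ ¬e ∨ k) forces d = True.
  then (k ∨ p) forces p = True.
Set w = False.
All clauses satisfied.

v: False, e: True, k: False, p: True, w: False, d: True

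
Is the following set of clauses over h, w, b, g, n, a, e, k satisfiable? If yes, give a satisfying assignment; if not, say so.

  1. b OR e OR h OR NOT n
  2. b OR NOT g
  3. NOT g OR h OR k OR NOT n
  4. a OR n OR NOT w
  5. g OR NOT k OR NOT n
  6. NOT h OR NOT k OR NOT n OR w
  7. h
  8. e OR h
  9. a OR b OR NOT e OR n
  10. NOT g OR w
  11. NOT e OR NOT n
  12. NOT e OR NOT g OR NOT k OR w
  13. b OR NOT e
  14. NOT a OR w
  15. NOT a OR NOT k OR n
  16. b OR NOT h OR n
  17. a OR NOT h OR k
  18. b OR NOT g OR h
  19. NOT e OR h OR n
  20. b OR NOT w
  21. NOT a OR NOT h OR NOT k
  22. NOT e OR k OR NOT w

h = True, w = False, b = True, g = False, n = False, a = False, e = True, k = True

Unit clause (h) forces h = True.
Set w = False.
  then (NOT g OR w) forces g = False.
  then (NOT a OR w) forces a = False.
  then (a OR NOT h OR k) forces k = True.
  then (g OR NOT k OR NOT n) forces n = False.
  then (b OR NOT h OR n) forces b = True.
Set e = True.
All clauses satisfied.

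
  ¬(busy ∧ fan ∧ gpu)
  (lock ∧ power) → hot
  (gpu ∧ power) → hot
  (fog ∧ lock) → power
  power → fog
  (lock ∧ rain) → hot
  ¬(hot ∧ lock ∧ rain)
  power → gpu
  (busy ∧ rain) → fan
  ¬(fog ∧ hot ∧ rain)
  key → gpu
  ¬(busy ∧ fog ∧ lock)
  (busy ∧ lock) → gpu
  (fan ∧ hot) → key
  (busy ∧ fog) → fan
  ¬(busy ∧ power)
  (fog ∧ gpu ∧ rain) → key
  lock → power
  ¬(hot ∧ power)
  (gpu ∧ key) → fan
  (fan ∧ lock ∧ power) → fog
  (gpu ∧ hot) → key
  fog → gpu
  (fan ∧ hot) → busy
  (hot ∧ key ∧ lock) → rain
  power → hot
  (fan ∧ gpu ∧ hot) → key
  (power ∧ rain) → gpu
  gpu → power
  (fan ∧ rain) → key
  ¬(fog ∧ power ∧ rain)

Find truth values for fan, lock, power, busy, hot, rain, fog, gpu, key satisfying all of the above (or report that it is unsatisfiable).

fan: False; lock: False; power: False; busy: False; hot: True; rain: True; fog: False; gpu: False; key: False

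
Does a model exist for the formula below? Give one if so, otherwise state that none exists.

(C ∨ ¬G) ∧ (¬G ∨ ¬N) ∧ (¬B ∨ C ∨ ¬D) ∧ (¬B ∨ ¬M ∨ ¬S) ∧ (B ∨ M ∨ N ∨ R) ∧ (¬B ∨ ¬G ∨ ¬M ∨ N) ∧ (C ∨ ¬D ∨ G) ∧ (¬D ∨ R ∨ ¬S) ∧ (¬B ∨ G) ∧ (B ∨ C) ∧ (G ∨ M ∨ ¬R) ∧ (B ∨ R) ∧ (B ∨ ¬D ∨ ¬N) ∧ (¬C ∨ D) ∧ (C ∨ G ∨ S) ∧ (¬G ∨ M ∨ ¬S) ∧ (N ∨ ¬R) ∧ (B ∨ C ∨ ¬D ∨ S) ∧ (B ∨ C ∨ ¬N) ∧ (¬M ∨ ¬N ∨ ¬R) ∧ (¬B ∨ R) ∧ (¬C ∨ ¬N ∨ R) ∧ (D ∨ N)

No satisfying assignment exists.

Case R = True:
  (N ∨ ¬R) forces N = True.
  (¬G ∨ ¬N) forces G = False.
  (¬B ∨ G) forces B = False.
  (B ∨ C) forces C = True.
  (G ∨ M ∨ ¬R) forces M = True.
  Clause (¬M ∨ ¬N ∨ ¬R) is falsified — contradiction.
Case R = False:
  (B ∨ R) forces B = True.
  Clause (¬B ∨ R) is falsified — contradiction.
Both cases fail, so the formula is unsatisfiable.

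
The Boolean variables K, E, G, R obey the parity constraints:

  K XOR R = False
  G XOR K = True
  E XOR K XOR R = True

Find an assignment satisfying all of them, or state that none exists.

K=F; E=T; G=T; R=F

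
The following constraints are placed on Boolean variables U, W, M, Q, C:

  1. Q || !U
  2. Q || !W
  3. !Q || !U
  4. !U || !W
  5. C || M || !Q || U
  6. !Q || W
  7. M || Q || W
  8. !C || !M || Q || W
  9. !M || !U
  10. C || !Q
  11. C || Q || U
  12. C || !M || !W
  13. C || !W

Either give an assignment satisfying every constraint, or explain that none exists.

Try U = True:
  (Q || !U) forces Q = True.
  clause (!Q || !U) is falsified — backtrack.
So U = False.
Set W = True.
  then (Q || !W) forces Q = True.
  then (C || !Q) forces C = True.
Set M = True.
All clauses satisfied.

U: False, W: True, M: True, Q: True, C: True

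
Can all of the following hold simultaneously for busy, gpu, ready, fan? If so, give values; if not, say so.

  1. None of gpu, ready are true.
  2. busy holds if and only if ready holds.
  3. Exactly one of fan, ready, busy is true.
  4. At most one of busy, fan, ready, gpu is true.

busy = False, gpu = False, ready = False, fan = True

  (1) {gpu, ready}: 0 true — none ✓
  (2) busy=F, ready=F — same ✓
  (3) {fan, ready, busy}: 1 true — exactly one ✓
  (4) {busy, fan, ready, gpu}: 1 true — at most one ✓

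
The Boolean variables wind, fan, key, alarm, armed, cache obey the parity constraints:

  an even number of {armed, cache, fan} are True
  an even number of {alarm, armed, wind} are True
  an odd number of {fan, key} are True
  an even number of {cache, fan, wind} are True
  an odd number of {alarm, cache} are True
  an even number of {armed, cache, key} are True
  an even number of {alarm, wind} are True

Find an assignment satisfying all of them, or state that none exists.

Adding constraints 1, 3, 6 mod 2: every variable appears an even number of times on the left, so the left side is 0.
But the right sides sum to 1 (mod 2). 0 ≠ 1 — the system is inconsistent.

UNSATISFIABLE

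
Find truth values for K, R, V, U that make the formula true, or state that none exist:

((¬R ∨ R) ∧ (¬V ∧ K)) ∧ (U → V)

K=T, R=F, V=F, U=F

  (¬R ∨ R) ∧ (¬V ∧ K) = True
    ¬R ∨ R = True
      ¬R = True
    ¬V ∧ K = True
      ¬V = True
  U → V = True
Both conjuncts True, so the formula holds.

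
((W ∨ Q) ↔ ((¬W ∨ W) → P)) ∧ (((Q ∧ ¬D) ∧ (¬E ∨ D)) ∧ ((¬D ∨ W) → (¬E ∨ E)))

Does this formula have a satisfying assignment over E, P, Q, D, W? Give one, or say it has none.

E=F, P=T, Q=T, D=F, W=F

  (W ∨ Q) ↔ ((¬W ∨ W) → P) = True
    W ∨ Q = True
    (¬W ∨ W) → P = True
      ¬W ∨ W = True
        ¬W = True
  ((Q ∧ ¬D) ∧ (¬E ∨ D)) ∧ ((¬D ∨ W) → (¬E ∨ E)) = True
    (Q ∧ ¬D) ∧ (¬E ∨ D) = True
      Q ∧ ¬D = True
        ¬D = True
      ¬E ∨ D = True
        ¬E = True
    (¬D ∨ W) → (¬E ∨ E) = True
      ¬D ∨ W = True
        ¬D = True
      ¬E ∨ E = True
        ¬E = True
Both conjuncts True, so the formula holds.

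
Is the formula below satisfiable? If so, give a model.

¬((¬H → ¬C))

H = False, C = True

  ¬((¬H → ¬C)) = True
    ¬H → ¬C = False
      ¬H = True
      ¬C = False
The formula evaluates to True.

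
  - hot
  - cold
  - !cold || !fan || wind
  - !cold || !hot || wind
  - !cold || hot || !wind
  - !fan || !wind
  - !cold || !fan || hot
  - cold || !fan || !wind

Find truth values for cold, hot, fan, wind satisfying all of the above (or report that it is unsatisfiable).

cold = True, hot = True, fan = False, wind = True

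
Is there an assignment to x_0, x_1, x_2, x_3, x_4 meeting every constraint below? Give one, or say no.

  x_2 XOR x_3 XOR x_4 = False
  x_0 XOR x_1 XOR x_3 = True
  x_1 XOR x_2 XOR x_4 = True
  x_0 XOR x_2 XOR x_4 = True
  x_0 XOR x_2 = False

x_0=F, x_1=F, x_2=F, x_3=T, x_4=T

x_2 XOR x_3 XOR x_4 = F XOR T XOR T = False ✓
x_0 XOR x_1 XOR x_3 = F XOR F XOR T = True ✓
x_1 XOR x_2 XOR x_4 = F XOR F XOR T = True ✓
x_0 XOR x_2 XOR x_4 = F XOR F XOR T = True ✓
x_0 XOR x_2 = F XOR F = False ✓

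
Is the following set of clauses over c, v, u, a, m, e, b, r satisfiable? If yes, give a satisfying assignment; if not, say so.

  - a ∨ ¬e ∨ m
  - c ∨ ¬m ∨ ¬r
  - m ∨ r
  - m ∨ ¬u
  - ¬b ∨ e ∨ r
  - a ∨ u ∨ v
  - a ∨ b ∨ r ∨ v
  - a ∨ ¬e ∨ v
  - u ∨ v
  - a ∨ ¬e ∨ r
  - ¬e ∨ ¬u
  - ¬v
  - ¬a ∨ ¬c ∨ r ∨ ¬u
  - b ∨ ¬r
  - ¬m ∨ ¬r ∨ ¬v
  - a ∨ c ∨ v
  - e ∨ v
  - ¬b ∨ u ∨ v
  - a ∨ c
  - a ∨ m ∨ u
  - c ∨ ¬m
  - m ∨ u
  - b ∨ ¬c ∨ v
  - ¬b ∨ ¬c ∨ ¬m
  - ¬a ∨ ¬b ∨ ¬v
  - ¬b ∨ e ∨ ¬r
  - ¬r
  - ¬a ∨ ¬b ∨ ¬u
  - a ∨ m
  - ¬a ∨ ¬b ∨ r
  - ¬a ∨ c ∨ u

Unsatisfiable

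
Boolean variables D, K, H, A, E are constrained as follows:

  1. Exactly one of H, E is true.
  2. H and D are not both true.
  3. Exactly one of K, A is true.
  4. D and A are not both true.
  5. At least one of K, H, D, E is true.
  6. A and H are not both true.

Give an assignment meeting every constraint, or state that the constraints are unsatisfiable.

D = True, K = True, H = False, A = False, E = True

  (1) {H, E}: 1 true — exactly one ✓
  (2) H=F, D=T — not both ✓
  (3) {K, A}: 1 true — exactly one ✓
  (4) D=T, A=F — not both ✓
  (5) {K, H, D, E}: 3 true — at least one ✓
  (6) A=F, H=F — not both ✓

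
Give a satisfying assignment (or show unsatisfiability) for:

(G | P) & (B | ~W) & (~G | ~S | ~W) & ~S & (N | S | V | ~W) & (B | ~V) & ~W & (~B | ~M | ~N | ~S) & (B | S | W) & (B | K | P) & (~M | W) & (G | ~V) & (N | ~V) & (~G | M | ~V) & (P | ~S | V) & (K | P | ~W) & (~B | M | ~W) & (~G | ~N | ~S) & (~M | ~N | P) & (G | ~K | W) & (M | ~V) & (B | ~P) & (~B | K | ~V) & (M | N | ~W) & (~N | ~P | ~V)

Unit clause (~S) forces S = False.
Unit clause (~W) forces W = False.
In (B | S | W) only B is left, so B = True.
In (~M | W) only ~M is left, so M = False.
In (M | ~V) only ~V is left, so V = False.
Set P = False.
  then (G | P) forces G = True.
Set N = True.
Set K = False.
All clauses satisfied.

W = False, P = False, N = True, G = True, B = True, V = False, S = False, K = False, M = False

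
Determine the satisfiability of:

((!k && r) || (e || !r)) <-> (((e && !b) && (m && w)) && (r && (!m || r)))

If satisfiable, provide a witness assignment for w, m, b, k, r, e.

w=T, m=T, b=F, k=T, r=T, e=T

  ((!k && r) || (e || !r)) <-> (((e && !b) && (m && w)) && (r && (!m || r))) = True
    (!k && r) || (e || !r) = True
      !k && r = False
        !k = False
      e || !r = True
        !r = False
    ((e && !b) && (m && w)) && (r && (!m || r)) = True
      (e && !b) && (m && w) = True
        e && !b = True
          !b = True
        m && w = True
      r && (!m || r) = True
        !m || r = True
          !m = False
The formula evaluates to True.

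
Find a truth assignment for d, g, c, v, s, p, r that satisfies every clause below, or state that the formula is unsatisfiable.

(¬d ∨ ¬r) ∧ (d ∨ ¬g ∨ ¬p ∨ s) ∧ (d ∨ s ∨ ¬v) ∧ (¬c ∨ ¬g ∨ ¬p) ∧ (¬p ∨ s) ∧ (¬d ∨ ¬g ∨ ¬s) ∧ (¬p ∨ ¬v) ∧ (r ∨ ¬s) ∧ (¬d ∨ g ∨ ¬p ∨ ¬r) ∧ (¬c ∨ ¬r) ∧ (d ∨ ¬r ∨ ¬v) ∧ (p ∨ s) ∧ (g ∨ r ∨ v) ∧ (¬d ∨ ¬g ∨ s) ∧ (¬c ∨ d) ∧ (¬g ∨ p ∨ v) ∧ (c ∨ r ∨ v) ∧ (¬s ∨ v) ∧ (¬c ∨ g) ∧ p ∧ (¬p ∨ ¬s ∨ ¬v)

Case p = True:
  (¬p ∨ s) forces s = True.
  (¬p ∨ ¬v) forces v = False.
  Clause (¬s ∨ v) is falsified — contradiction.
Case p = False:
  Clause (p) is falsified — contradiction.
Both cases fail, so the formula is unsatisfiable.

Unsatisfiable — no assignment works.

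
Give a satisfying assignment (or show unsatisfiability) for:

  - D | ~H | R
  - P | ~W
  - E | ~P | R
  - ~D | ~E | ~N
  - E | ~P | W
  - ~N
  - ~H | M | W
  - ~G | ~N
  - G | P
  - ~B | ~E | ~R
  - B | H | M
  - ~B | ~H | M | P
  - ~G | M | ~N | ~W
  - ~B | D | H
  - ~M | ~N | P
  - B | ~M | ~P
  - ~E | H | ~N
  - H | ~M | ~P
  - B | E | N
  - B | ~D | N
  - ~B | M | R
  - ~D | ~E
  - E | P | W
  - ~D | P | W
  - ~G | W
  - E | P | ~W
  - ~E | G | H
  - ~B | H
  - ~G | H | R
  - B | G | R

G = True, E = False, W = True, H = True, D = False, N = False, P = True, R = True, M = False, B = True

Unit clause (~N) forces N = False.
Set G = True.
  then (~G | W) forces W = True.
  then (P | ~W) forces P = True.
Set E = False.
  then (E | ~P | R) forces R = True.
  then (B | E | N) forces B = True.
  then (~B | H) forces H = True.
Set D = False.
Set M = False.
All clauses satisfied.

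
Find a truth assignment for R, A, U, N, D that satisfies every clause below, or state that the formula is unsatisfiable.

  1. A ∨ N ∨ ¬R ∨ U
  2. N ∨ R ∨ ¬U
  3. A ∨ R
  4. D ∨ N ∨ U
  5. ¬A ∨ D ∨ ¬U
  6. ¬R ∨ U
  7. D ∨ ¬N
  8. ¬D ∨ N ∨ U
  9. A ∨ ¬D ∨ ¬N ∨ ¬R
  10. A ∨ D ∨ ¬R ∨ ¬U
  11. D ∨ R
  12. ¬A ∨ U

Set R = False.
  then (A ∨ R) forces A = True.
  then (D ∨ R) forces D = True.
  then (¬A ∨ U) forces U = True.
  then (N ∨ R ∨ ¬U) forces N = True.
All clauses satisfied.

R = False, A = True, U = True, N = True, D = True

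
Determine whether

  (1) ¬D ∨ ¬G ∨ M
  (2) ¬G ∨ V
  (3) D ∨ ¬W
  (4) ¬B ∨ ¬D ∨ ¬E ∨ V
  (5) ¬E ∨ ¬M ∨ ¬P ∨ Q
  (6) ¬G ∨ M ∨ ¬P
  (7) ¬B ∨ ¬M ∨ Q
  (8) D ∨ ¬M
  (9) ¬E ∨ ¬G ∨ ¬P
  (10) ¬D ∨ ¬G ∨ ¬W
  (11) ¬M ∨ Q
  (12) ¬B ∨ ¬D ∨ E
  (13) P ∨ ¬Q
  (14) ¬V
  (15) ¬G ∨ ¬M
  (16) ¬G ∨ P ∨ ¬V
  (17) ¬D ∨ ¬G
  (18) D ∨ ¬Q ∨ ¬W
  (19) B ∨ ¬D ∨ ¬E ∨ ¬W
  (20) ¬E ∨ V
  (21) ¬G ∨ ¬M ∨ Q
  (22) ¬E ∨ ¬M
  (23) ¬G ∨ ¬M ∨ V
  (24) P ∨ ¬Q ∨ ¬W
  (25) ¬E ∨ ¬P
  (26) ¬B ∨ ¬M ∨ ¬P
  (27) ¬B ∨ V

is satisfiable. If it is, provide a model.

W = False; P = True; Q = True; M = True; V = False; B = False; E = False; D = True; G = False

Unit clause (¬V) forces V = False.
In (¬E ∨ V) only ¬E is left, so E = False.
In (¬B ∨ V) only ¬B is left, so B = False.
In (¬G ∨ V) only ¬G is left, so G = False.
Set W = False.
Set P = True.
Set Q = True.
Set M = True.
  then (D ∨ ¬M) forces D = True.
All clauses satisfied.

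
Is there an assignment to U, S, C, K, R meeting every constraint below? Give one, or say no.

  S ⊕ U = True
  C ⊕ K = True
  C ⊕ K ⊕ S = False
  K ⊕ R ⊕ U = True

U=F; S=T; C=F; K=T; R=F

S ⊕ U = T ⊕ F = True ✓
C ⊕ K = F ⊕ T = True ✓
C ⊕ K ⊕ S = F ⊕ T ⊕ T = False ✓
K ⊕ R ⊕ U = T ⊕ F ⊕ F = True ✓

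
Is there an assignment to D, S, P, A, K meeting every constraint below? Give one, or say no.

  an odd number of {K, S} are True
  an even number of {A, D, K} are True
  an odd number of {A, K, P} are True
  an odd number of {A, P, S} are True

Adding constraints 1, 3, 4 mod 2: every variable appears an even number of times on the left, so the left side is 0.
But the right sides sum to 1 (mod 2). 0 ≠ 1 — the system is inconsistent.

Unsatisfiable — no assignment works.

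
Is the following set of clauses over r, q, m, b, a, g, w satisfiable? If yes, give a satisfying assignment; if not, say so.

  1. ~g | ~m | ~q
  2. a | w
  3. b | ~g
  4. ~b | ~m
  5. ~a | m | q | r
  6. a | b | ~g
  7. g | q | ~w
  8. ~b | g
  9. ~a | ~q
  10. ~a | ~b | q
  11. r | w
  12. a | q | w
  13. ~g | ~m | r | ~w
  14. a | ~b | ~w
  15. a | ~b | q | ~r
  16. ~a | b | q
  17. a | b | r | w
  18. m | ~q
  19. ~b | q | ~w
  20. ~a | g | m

Set r = True.
Set q = True.
  then (~a | ~q) forces a = False.
  then (m | ~q) forces m = True.
  then (~g | ~m | ~q) forces g = False.
  then (a | w) forces w = True.
  then (~b | ~m) forces b = False.
All clauses satisfied.

r=T; q=T; m=T; b=F; a=F; g=F; w=T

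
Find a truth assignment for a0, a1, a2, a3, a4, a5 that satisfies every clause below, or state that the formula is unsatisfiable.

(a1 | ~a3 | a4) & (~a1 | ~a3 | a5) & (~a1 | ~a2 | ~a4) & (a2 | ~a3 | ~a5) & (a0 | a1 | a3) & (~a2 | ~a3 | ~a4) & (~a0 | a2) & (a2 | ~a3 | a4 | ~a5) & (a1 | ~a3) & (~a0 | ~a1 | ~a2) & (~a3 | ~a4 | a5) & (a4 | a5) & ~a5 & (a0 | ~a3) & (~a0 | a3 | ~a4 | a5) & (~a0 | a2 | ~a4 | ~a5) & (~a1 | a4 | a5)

a0 = False, a1 = True, a2 = False, a3 = False, a4 = True, a5 = False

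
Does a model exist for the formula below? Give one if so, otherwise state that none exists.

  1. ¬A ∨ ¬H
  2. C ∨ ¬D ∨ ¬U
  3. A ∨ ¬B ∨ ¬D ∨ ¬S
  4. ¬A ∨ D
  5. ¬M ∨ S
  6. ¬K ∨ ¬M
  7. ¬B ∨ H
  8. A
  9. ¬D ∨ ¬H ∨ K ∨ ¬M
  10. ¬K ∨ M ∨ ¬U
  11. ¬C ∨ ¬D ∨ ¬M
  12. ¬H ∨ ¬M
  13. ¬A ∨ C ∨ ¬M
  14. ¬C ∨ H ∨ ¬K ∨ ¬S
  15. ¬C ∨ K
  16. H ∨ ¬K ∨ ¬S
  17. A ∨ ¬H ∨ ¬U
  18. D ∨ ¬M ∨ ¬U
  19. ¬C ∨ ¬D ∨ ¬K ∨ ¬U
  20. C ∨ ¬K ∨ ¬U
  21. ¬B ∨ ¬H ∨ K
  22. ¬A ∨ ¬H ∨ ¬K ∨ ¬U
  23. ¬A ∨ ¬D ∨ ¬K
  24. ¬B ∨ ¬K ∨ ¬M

B=F, A=T, C=F, D=T, U=F, H=F, S=T, K=F, M=F

Unit clause (A) forces A = True.
In (¬A ∨ ¬H) only ¬H is left, so H = False.
In (¬A ∨ D) only D is left, so D = True.
In (¬B ∨ H) only ¬B is left, so B = False.
In (¬A ∨ ¬D ∨ ¬K) only ¬K is left, so K = False.
In (¬C ∨ K) only ¬C is left, so C = False.
In (C ∨ ¬D ∨ ¬U) only ¬U is left, so U = False.
In (¬A ∨ C ∨ ¬M) only ¬M is left, so M = False.
Set S = True.
All clauses satisfied.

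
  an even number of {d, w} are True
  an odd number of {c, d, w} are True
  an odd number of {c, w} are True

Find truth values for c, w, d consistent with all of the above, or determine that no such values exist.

c = True; w = False; d = False

{d, w}: 0 true → even ✓
{c, d, w}: 1 true → odd ✓
{c, w}: 1 true → odd ✓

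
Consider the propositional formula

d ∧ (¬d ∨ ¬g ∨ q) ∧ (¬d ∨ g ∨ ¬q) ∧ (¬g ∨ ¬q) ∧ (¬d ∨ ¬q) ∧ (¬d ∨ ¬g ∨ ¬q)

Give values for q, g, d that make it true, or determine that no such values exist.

q = False; g = False; d = True

Unit clause (d) forces d = True.
In (¬d ∨ ¬q) only ¬q is left, so q = False.
In (¬d ∨ ¬g ∨ q) only ¬g is left, so g = False.
Check each clause:
  (d): d holds.
  (¬d ∨ ¬g ∨ q): ¬g holds.
  (¬d ∨ g ∨ ¬q): ¬q holds.
  (¬g ∨ ¬q): ¬g holds.
  (¬d ∨ ¬q): ¬q holds.
  (¬d ∨ ¬g ∨ ¬q): ¬g holds.
All clauses satisfied.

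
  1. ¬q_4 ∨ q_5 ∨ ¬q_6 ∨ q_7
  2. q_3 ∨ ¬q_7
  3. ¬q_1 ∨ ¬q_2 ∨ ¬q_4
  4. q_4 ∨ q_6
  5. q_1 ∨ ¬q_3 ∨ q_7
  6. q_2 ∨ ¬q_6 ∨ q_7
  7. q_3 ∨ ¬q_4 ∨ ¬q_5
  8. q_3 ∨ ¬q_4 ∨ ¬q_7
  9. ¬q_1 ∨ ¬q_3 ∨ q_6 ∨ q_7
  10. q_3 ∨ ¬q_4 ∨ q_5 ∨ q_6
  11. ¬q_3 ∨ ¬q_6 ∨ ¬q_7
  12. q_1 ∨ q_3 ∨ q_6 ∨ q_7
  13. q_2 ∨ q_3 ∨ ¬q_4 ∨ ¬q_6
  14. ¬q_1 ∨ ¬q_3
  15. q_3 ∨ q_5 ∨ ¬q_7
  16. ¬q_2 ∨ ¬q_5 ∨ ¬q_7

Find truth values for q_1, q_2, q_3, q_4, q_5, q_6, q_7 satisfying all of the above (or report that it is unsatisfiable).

q_1: False, q_2: False, q_3: True, q_4: True, q_5: False, q_6: False, q_7: True

Set q_1 = False.
Set q_2 = False.
Try q_3 = False:
  (q_3 ∨ ¬q_7) forces q_7 = False.
  (q_2 ∨ ¬q_6 ∨ q_7) forces q_6 = False.
  clause (q_1 ∨ q_3 ∨ q_6 ∨ q_7) is falsified — backtrack.
So q_3 = True.
  then (q_1 ∨ ¬q_3 ∨ q_7) forces q_7 = True.
  then (¬q_3 ∨ ¬q_6 ∨ ¬q_7) forces q_6 = False.
  then (q_4 ∨ q_6) forces q_4 = True.
Set q_5 = False.
All clauses satisfied.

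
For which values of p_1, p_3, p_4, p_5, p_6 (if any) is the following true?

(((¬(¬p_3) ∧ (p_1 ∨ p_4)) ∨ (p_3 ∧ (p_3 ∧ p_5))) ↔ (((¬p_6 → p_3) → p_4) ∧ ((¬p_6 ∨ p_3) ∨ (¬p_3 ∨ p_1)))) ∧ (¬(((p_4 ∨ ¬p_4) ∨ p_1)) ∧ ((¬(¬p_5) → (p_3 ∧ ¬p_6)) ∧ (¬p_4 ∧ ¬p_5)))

The conjunct ¬(((p_4 ∨ ¬p_4) ∨ p_1)) is unsatisfiable on its own:
  p_1=F, p_4=F: evaluates to False.
  p_1=F, p_4=T: evaluates to False.
  p_1=T, p_4=F: evaluates to False.
  p_1=T, p_4=T: evaluates to False.
So the whole conjunction is unsatisfiable.

Unsatisfiable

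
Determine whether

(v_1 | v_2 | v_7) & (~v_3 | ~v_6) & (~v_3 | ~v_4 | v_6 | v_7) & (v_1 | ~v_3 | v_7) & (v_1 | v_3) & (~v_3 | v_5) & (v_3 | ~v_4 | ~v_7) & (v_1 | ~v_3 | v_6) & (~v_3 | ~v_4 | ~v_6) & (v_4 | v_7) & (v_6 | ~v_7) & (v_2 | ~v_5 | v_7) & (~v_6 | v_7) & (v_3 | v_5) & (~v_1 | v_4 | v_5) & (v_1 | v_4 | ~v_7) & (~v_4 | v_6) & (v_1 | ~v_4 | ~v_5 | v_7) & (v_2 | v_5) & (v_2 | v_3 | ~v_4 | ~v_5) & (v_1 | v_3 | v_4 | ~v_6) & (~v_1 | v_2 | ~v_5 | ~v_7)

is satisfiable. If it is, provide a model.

v_1=T, v_2=T, v_3=F, v_4=F, v_5=T, v_6=T, v_7=T

Try v_1 = False:
  (v_1 | v_3) forces v_3 = True.
  (~v_3 | ~v_6) forces v_6 = False.
  clause (v_1 | ~v_3 | v_6) is falsified — backtrack.
So v_1 = True.
Try v_2 = False:
  (v_2 | v_5) forces v_5 = True.
  (v_2 | ~v_5 | v_7) forces v_7 = True.
  clause (~v_1 | v_2 | ~v_5 | ~v_7) is falsified — backtrack.
So v_2 = True.
Set v_3 = False.
  then (v_3 | v_5) forces v_5 = True.
Try v_4 = True:
  (v_3 | ~v_4 | ~v_7) forces v_7 = False.
  (~v_6 | v_7) forces v_6 = False.
  clause (~v_4 | v_6) is falsified — backtrack.
So v_4 = False.
  then (v_4 | v_7) forces v_7 = True.
  then (v_6 | ~v_7) forces v_6 = True.
All clauses satisfied.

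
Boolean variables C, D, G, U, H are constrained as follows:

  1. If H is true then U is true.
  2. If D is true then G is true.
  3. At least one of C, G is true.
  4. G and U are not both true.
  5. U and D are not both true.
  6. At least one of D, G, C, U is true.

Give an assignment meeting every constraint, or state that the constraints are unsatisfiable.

C = True, D = False, G = True, U = False, H = False

  (1) H=F ⇒ U: vacuous ✓
  (2) D=F ⇒ G: vacuous ✓
  (3) {C, G}: 2 true — at least one ✓
  (4) G=T, U=F — not both ✓
  (5) U=F, D=F — not both ✓
  (6) {D, G, C, U}: 2 true — at least one ✓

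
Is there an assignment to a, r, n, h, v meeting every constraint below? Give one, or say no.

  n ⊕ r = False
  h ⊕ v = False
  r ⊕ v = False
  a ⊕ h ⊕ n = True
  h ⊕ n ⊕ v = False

a=T, r=F, n=F, h=F, v=F

n ⊕ r = F ⊕ F = False ✓
h ⊕ v = F ⊕ F = False ✓
r ⊕ v = F ⊕ F = False ✓
a ⊕ h ⊕ n = T ⊕ F ⊕ F = True ✓
h ⊕ n ⊕ v = F ⊕ F ⊕ F = False ✓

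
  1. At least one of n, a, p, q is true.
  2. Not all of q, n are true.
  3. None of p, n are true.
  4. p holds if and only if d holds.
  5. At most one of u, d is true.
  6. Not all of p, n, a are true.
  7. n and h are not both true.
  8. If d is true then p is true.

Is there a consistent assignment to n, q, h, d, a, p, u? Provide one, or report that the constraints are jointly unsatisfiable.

n = False; q = False; h = False; d = False; a = True; p = False; u = True

  (1) {n, a, p, q}: 1 true — at least one ✓
  (2) {q, n}: 0/2 true — not all ✓
  (3) {p, n}: 0 true — none ✓
  (4) p=F, d=F — same ✓
  (5) {u, d}: 1 true — at most one ✓
  (6) {p, n, a}: 1/3 true — not all ✓
  (7) n=F, h=F — not both ✓
  (8) d=F ⇒ p: vacuous ✓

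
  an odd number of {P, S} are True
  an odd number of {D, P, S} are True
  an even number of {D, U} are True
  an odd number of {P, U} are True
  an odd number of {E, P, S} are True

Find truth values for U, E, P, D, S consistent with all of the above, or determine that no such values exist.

U: False, E: False, P: True, D: False, S: False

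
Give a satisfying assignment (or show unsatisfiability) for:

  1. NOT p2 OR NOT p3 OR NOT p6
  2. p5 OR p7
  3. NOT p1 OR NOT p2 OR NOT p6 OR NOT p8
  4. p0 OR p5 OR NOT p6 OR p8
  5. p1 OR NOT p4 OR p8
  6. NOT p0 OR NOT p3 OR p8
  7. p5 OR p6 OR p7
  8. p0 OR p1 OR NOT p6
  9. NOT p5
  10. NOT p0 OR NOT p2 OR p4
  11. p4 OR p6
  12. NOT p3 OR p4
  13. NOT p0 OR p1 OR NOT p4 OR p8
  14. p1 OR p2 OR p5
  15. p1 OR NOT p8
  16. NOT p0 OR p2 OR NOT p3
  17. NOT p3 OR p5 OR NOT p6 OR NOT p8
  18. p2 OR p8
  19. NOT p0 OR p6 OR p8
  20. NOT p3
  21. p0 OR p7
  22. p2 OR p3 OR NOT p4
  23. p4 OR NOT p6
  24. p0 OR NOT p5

Unit clause (NOT p5) forces p5 = False.
Unit clause (NOT p3) forces p3 = False.
In (p5 OR p7) only p7 is left, so p7 = True.
Set p0 = True.
Set p1 = True.
Try p2 = False:
  (p2 OR p8) forces p8 = True.
  (p2 OR p3 OR NOT p4) forces p4 = False.
  (p4 OR p6) forces p6 = True.
  clause (p4 OR NOT p6) is falsified — backtrack.
So p2 = True.
  then (NOT p0 OR NOT p2 OR p4) forces p4 = True.
Set p6 = True.
  then (NOT p1 OR NOT p2 OR NOT p6 OR NOT p8) forces p8 = False.
All clauses satisfied.

p0=T, p1=T, p2=T, p3=F, p4=T, p5=F, p6=T, p7=T, p8=F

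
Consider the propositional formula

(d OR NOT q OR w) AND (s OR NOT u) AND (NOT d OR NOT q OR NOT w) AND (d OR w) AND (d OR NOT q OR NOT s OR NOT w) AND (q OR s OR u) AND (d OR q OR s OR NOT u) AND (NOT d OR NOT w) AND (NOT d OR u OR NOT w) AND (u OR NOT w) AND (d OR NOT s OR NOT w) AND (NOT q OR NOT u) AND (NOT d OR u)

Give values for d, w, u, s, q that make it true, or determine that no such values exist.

Try d = False:
  (d OR w) forces w = True.
  (u OR NOT w) forces u = True.
  (s OR NOT u) forces s = True.
  clause (d OR NOT s OR NOT w) is falsified — backtrack.
So d = True.
  then (NOT d OR NOT w) forces w = False.
  then (NOT d OR u) forces u = True.
  then (s OR NOT u) forces s = True.
  then (NOT q OR NOT u) forces q = False.
All clauses satisfied.

d: True; w: False; u: True; s: True; q: False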